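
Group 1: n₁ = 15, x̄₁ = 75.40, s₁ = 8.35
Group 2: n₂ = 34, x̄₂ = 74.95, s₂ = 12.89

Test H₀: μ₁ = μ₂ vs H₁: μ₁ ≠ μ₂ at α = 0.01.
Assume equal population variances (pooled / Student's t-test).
Student's two-sample t-test (equal variances):
H₀: μ₁ = μ₂
H₁: μ₁ ≠ μ₂
df = n₁ + n₂ - 2 = 47
Pooled variance s_p² = [(n₁-1)s₁² + (n₂-1)s₂²] / (n₁ + n₂ - 2) = [(14)(8.35²) + (33)(12.89²)] / 47 = 137.4284
SE = √(s_p²(1/n₁ + 1/n₂)) = √(137.4284 × (1/15 + 1/34)) = 3.6337
t = (x̄₁ - x̄₂) / SE = (75.40 - 74.95) / 3.6337 = 0.45 / 3.6337 = 0.124
p-value = 0.9020

Since p-value > α = 0.01, we fail to reject H₀.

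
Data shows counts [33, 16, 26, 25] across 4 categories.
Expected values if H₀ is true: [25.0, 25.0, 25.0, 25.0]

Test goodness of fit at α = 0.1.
Chi-square goodness of fit test:
H₀: observed counts match expected distribution
H₁: observed counts differ from expected distribution
df = k - 1 = 3
χ² = Σ(O - E)²/E
   = (33 - 25.0)²/25.0 + (16 - 25.0)²/25.0 + (26 - 25.0)²/25.0 + (25 - 25.0)²/25.0
   = 2.560 + 3.240 + 0.040 + 0.000
   = 5.84
p-value = 0.1197

Since p-value > α = 0.1, we fail to reject H₀.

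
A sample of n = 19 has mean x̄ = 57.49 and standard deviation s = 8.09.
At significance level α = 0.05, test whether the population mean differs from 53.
One-sample t-test:
H₀: μ = 53
H₁: μ ≠ 53
df = n - 1 = 18
t = (x̄ - μ₀) / (s/√n) = (57.49 - 53) / (8.09/√19) = 2.419
p-value = 0.0264

Since p-value < α = 0.05, we reject H₀.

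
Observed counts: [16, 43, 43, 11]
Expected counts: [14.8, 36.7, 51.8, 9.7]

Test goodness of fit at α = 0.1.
Chi-square goodness of fit test:
H₀: observed counts match expected distribution
H₁: observed counts differ from expected distribution
df = k - 1 = 3
χ² = Σ(O - E)²/E
   = (16 - 14.8)²/14.8 + (43 - 36.7)²/36.7 + (43 - 51.8)²/51.8 + (11 - 9.7)²/9.7
   = 0.097 + 1.081 + 1.495 + 0.174
   = 2.85
p-value = 0.4157

Since p-value > α = 0.1, we fail to reject H₀.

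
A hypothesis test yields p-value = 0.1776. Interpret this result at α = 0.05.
Since p = 0.1776 > α = 0.05, fail to reject H₀.
There is insufficient evidence to reject the null hypothesis; the result is not statistically significant at the 0.05 level.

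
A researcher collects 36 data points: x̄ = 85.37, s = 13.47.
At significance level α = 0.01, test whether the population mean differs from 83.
One-sample t-test:
H₀: μ = 83
H₁: μ ≠ 83
df = n - 1 = 35
t = (x̄ - μ₀) / (s/√n) = (85.37 - 83) / (13.47/√36) = 1.056
p-value = 0.2983

Since p-value > α = 0.01, we fail to reject H₀.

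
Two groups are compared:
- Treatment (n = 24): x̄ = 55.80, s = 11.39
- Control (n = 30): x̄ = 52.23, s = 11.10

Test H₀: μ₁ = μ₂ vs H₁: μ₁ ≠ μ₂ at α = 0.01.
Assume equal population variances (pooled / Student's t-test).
Student's two-sample t-test (equal variances):
H₀: μ₁ = μ₂
H₁: μ₁ ≠ μ₂
df = n₁ + n₂ - 2 = 52
Pooled variance s_p² = [(n₁-1)s₁² + (n₂-1)s₂²] / (n₁ + n₂ - 2) = [(23)(11.39²) + (29)(11.10²)] / 52 = 126.0948
SE = √(s_p²(1/n₁ + 1/n₂)) = √(126.0948 × (1/24 + 1/30)) = 3.0752
t = (x̄₁ - x̄₂) / SE = (55.80 - 52.23) / 3.0752 = 3.57 / 3.0752 = 1.161
p-value = 0.2510

Since p-value > α = 0.01, we fail to reject H₀.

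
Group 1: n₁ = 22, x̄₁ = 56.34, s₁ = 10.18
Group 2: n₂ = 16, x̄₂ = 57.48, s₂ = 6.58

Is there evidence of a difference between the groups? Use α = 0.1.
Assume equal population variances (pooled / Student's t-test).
Student's two-sample t-test (equal variances):
H₀: μ₁ = μ₂
H₁: μ₁ ≠ μ₂
df = n₁ + n₂ - 2 = 36
Pooled variance s_p² = [(n₁-1)s₁² + (n₂-1)s₂²] / (n₁ + n₂ - 2) = [(21)(10.18²) + (15)(6.58²)] / 36 = 78.4924
SE = √(s_p²(1/n₁ + 1/n₂)) = √(78.4924 × (1/22 + 1/16)) = 2.9109
t = (x̄₁ - x̄₂) / SE = (56.34 - 57.48) / 2.9109 = -1.14 / 2.9109 = -0.392
p-value = 0.6976

Since p-value > α = 0.1, we fail to reject H₀.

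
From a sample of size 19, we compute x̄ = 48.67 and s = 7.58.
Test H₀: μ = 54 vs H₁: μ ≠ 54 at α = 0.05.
One-sample t-test:
H₀: μ = 54
H₁: μ ≠ 54
df = n - 1 = 18
t = (x̄ - μ₀) / (s/√n) = (48.67 - 54) / (7.58/√19) = -3.065
p-value = 0.0067

Since p-value < α = 0.05, we reject H₀.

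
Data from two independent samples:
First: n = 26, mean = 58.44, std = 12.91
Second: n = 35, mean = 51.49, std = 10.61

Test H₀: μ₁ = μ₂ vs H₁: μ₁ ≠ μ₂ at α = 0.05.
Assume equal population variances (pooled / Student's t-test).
Student's two-sample t-test (equal variances):
H₀: μ₁ = μ₂
H₁: μ₁ ≠ μ₂
df = n₁ + n₂ - 2 = 59
Pooled variance s_p² = [(n₁-1)s₁² + (n₂-1)s₂²] / (n₁ + n₂ - 2) = [(25)(12.91²) + (34)(10.61²)] / 59 = 135.4941
SE = √(s_p²(1/n₁ + 1/n₂)) = √(135.4941 × (1/26 + 1/35)) = 3.0137
t = (x̄₁ - x̄₂) / SE = (58.44 - 51.49) / 3.0137 = 6.95 / 3.0137 = 2.306
p-value = 0.0246

Since p-value < α = 0.05, we reject H₀.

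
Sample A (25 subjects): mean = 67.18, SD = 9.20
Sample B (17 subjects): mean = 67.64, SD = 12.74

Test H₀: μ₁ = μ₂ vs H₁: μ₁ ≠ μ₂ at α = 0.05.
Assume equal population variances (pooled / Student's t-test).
Student's two-sample t-test (equal variances):
H₀: μ₁ = μ₂
H₁: μ₁ ≠ μ₂
df = n₁ + n₂ - 2 = 40
Pooled variance s_p² = [(n₁-1)s₁² + (n₂-1)s₂²] / (n₁ + n₂ - 2) = [(24)(9.20²) + (16)(12.74²)] / 40 = 115.7070
SE = √(s_p²(1/n₁ + 1/n₂)) = √(115.7070 × (1/25 + 1/17)) = 3.3815
t = (x̄₁ - x̄₂) / SE = (67.18 - 67.64) / 3.3815 = -0.46 / 3.3815 = -0.136
p-value = 0.8925

Since p-value > α = 0.05, we fail to reject H₀.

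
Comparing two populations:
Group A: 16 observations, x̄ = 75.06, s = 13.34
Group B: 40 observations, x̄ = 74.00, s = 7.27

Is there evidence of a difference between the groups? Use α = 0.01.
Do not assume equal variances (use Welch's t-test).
Welch's two-sample t-test:
H₀: μ₁ = μ₂
H₁: μ₁ ≠ μ₂
s₁²/n₁ = 13.34²/16 = 11.1222,  s₂²/n₂ = 7.27²/40 = 1.3213
SE = √(s₁²/n₁ + s₂²/n₂) = √(11.1222 + 1.3213) = 3.5275
df (Welch-Satterthwaite) = (s₁²/n₁ + s₂²/n₂)² / [(s₁²/n₁)²/(n₁-1) + (s₂²/n₂)²/(n₂-1)] ≈ 18.67
t = (x̄₁ - x̄₂) / SE = (75.06 - 74.00) / 3.5275 = 1.06 / 3.5275 = 0.300
p-value = 0.7671

Since p-value > α = 0.01, we fail to reject H₀.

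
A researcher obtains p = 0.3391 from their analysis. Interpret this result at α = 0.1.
Since p = 0.3391 > α = 0.1, fail to reject H₀.
There is insufficient evidence to reject the null hypothesis; the result is not statistically significant at the 0.1 level.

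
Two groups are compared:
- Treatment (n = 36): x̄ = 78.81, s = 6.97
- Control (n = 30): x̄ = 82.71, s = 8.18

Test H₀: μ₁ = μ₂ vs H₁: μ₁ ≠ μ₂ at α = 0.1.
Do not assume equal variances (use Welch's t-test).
Welch's two-sample t-test:
H₀: μ₁ = μ₂
H₁: μ₁ ≠ μ₂
s₁²/n₁ = 6.97²/36 = 1.3495,  s₂²/n₂ = 8.18²/30 = 2.2304
SE = √(s₁²/n₁ + s₂²/n₂) = √(1.3495 + 2.2304) = 1.8921
df (Welch-Satterthwaite) = (s₁²/n₁ + s₂²/n₂)² / [(s₁²/n₁)²/(n₁-1) + (s₂²/n₂)²/(n₂-1)] ≈ 57.32
t = (x̄₁ - x̄₂) / SE = (78.81 - 82.71) / 1.8921 = -3.90 / 1.8921 = -2.061
p-value = 0.0438

Since p-value < α = 0.1, we reject H₀.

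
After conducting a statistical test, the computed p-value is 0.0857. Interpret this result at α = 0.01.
Since p = 0.0857 > α = 0.01, fail to reject H₀.
There is insufficient evidence to reject the null hypothesis; the result is not statistically significant at the 0.01 level.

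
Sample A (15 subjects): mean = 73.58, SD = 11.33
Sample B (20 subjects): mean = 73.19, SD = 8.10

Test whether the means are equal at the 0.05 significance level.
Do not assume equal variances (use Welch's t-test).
Welch's two-sample t-test:
H₀: μ₁ = μ₂
H₁: μ₁ ≠ μ₂
s₁²/n₁ = 11.33²/15 = 8.5579,  s₂²/n₂ = 8.10²/20 = 3.2805
SE = √(s₁²/n₁ + s₂²/n₂) = √(8.5579 + 3.2805) = 3.4407
df (Welch-Satterthwaite) = (s₁²/n₁ + s₂²/n₂)² / [(s₁²/n₁)²/(n₁-1) + (s₂²/n₂)²/(n₂-1)] ≈ 24.17
t = (x̄₁ - x̄₂) / SE = (73.58 - 73.19) / 3.4407 = 0.39 / 3.4407 = 0.113
p-value = 0.9107

Since p-value > α = 0.05, we fail to reject H₀.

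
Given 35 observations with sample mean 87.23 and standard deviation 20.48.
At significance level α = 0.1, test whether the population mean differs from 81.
One-sample t-test:
H₀: μ = 81
H₁: μ ≠ 81
df = n - 1 = 34
t = (x̄ - μ₀) / (s/√n) = (87.23 - 81) / (20.48/√35) = 1.800
p-value = 0.0808

Since p-value < α = 0.1, we reject H₀.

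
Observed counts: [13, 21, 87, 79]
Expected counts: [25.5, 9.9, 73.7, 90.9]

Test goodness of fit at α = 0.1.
Chi-square goodness of fit test:
H₀: observed counts match expected distribution
H₁: observed counts differ from expected distribution
df = k - 1 = 3
χ² = Σ(O - E)²/E
   = (13 - 25.5)²/25.5 + (21 - 9.9)²/9.9 + (87 - 73.7)²/73.7 + (79 - 90.9)²/90.9
   = 6.127 + 12.445 + 2.400 + 1.558
   = 22.53
p-value = 0.0001

Since p-value < α = 0.1, we reject H₀.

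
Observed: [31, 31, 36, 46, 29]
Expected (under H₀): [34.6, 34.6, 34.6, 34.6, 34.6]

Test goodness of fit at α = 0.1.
Chi-square goodness of fit test:
H₀: observed counts match expected distribution
H₁: observed counts differ from expected distribution
df = k - 1 = 4
χ² = Σ(O - E)²/E
   = (31 - 34.6)²/34.6 + (31 - 34.6)²/34.6 + (36 - 34.6)²/34.6 + (46 - 34.6)²/34.6 + (29 - 34.6)²/34.6
   = 0.375 + 0.375 + 0.057 + 3.756 + 0.906
   = 5.47
p-value = 0.2425

Since p-value > α = 0.1, we fail to reject H₀.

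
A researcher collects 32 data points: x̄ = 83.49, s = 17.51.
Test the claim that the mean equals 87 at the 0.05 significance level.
One-sample t-test:
H₀: μ = 87
H₁: μ ≠ 87
df = n - 1 = 31
t = (x̄ - μ₀) / (s/√n) = (83.49 - 87) / (17.51/√32) = -1.134
p-value = 0.2655

Since p-value > α = 0.05, we fail to reject H₀.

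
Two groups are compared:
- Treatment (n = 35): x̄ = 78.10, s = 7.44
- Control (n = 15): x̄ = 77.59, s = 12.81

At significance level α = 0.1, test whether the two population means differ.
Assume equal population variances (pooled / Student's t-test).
Student's two-sample t-test (equal variances):
H₀: μ₁ = μ₂
H₁: μ₁ ≠ μ₂
df = n₁ + n₂ - 2 = 48
Pooled variance s_p² = [(n₁-1)s₁² + (n₂-1)s₂²] / (n₁ + n₂ - 2) = [(34)(7.44²) + (14)(12.81²)] / 48 = 87.0702
SE = √(s_p²(1/n₁ + 1/n₂)) = √(87.0702 × (1/35 + 1/15)) = 2.8797
t = (x̄₁ - x̄₂) / SE = (78.10 - 77.59) / 2.8797 = 0.51 / 2.8797 = 0.177
p-value = 0.8602

Since p-value > α = 0.1, we fail to reject H₀.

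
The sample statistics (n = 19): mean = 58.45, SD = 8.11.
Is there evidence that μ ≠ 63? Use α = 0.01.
One-sample t-test:
H₀: μ = 63
H₁: μ ≠ 63
df = n - 1 = 18
t = (x̄ - μ₀) / (s/√n) = (58.45 - 63) / (8.11/√19) = -2.445
p-value = 0.0250

Since p-value > α = 0.01, we fail to reject H₀.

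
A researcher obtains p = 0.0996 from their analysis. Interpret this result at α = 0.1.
Since p = 0.0996 < α = 0.1, reject H₀.
There is sufficient evidence to reject the null hypothesis; the result is statistically significant at the 0.1 level.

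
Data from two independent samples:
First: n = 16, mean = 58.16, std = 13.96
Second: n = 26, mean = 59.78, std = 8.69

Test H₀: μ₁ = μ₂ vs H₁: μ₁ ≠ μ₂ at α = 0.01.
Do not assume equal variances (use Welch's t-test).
Welch's two-sample t-test:
H₀: μ₁ = μ₂
H₁: μ₁ ≠ μ₂
s₁²/n₁ = 13.96²/16 = 12.1801,  s₂²/n₂ = 8.69²/26 = 2.9045
SE = √(s₁²/n₁ + s₂²/n₂) = √(12.1801 + 2.9045) = 3.8839
df (Welch-Satterthwaite) = (s₁²/n₁ + s₂²/n₂)² / [(s₁²/n₁)²/(n₁-1) + (s₂²/n₂)²/(n₂-1)] ≈ 22.25
t = (x̄₁ - x̄₂) / SE = (58.16 - 59.78) / 3.8839 = -1.62 / 3.8839 = -0.417
p-value = 0.6806

Since p-value > α = 0.01, we fail to reject H₀.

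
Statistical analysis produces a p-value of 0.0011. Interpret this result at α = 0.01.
Since p = 0.0011 < α = 0.01, reject H₀.
There is sufficient evidence to reject the null hypothesis; the result is statistically significant at the 0.01 level.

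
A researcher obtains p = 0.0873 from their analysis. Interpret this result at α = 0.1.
Since p = 0.0873 < α = 0.1, reject H₀.
There is sufficient evidence to reject the null hypothesis; the result is statistically significant at the 0.1 level.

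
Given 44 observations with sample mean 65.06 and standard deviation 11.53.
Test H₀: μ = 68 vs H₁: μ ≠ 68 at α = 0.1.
One-sample t-test:
H₀: μ = 68
H₁: μ ≠ 68
df = n - 1 = 43
t = (x̄ - μ₀) / (s/√n) = (65.06 - 68) / (11.53/√44) = -1.691
p-value = 0.0980

Since p-value < α = 0.1, we reject H₀.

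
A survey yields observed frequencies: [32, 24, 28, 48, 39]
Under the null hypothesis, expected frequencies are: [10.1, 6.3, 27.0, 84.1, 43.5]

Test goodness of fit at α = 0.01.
Chi-square goodness of fit test:
H₀: observed counts match expected distribution
H₁: observed counts differ from expected distribution
df = k - 1 = 4
χ² = Σ(O - E)²/E
   = (32 - 10.1)²/10.1 + (24 - 6.3)²/6.3 + (28 - 27.0)²/27.0 + (48 - 84.1)²/84.1 + (39 - 43.5)²/43.5
   = 47.486 + 49.729 + 0.037 + 15.496 + 0.466
   = 113.21
p-value < 0.0001

Since p-value < α = 0.01, we reject H₀.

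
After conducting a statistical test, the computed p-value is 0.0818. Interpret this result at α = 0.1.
Since p = 0.0818 < α = 0.1, reject H₀.
There is sufficient evidence to reject the null hypothesis; the result is statistically significant at the 0.1 level.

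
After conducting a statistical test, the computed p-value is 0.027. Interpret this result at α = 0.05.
Since p = 0.027 < α = 0.05, reject H₀.
There is sufficient evidence to reject the null hypothesis; the result is statistically significant at the 0.05 level.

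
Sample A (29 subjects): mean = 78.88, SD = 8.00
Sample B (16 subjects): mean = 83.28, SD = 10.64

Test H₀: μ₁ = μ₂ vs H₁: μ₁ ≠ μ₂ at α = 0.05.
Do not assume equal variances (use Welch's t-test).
Welch's two-sample t-test:
H₀: μ₁ = μ₂
H₁: μ₁ ≠ μ₂
s₁²/n₁ = 8.00²/29 = 2.2069,  s₂²/n₂ = 10.64²/16 = 7.0756
SE = √(s₁²/n₁ + s₂²/n₂) = √(2.2069 + 7.0756) = 3.0467
df (Welch-Satterthwaite) = (s₁²/n₁ + s₂²/n₂)² / [(s₁²/n₁)²/(n₁-1) + (s₂²/n₂)²/(n₂-1)] ≈ 24.54
t = (x̄₁ - x̄₂) / SE = (78.88 - 83.28) / 3.0467 = -4.40 / 3.0467 = -1.444
p-value = 0.1613

Since p-value > α = 0.05, we fail to reject H₀.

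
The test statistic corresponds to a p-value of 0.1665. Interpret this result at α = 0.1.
Since p = 0.1665 > α = 0.1, fail to reject H₀.
There is insufficient evidence to reject the null hypothesis; the result is not statistically significant at the 0.1 level.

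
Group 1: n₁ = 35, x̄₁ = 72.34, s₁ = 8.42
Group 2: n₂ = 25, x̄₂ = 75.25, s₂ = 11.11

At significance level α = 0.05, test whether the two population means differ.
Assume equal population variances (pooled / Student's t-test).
Student's two-sample t-test (equal variances):
H₀: μ₁ = μ₂
H₁: μ₁ ≠ μ₂
df = n₁ + n₂ - 2 = 58
Pooled variance s_p² = [(n₁-1)s₁² + (n₂-1)s₂²] / (n₁ + n₂ - 2) = [(34)(8.42²) + (24)(11.11²)] / 58 = 92.6353
SE = √(s_p²(1/n₁ + 1/n₂)) = √(92.6353 × (1/35 + 1/25)) = 2.5203
t = (x̄₁ - x̄₂) / SE = (72.34 - 75.25) / 2.5203 = -2.91 / 2.5203 = -1.155
p-value = 0.2530

Since p-value > α = 0.05, we fail to reject H₀.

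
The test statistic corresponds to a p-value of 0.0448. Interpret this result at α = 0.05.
Since p = 0.0448 < α = 0.05, reject H₀.
There is sufficient evidence to reject the null hypothesis; the result is statistically significant at the 0.05 level.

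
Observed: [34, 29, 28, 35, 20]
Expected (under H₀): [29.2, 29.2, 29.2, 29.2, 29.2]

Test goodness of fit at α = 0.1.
Chi-square goodness of fit test:
H₀: observed counts match expected distribution
H₁: observed counts differ from expected distribution
df = k - 1 = 4
χ² = Σ(O - E)²/E
   = (34 - 29.2)²/29.2 + (29 - 29.2)²/29.2 + (28 - 29.2)²/29.2 + (35 - 29.2)²/29.2 + (20 - 29.2)²/29.2
   = 0.789 + 0.001 + 0.049 + 1.152 + 2.899
   = 4.89
p-value = 0.2987

Since p-value > α = 0.1, we fail to reject H₀.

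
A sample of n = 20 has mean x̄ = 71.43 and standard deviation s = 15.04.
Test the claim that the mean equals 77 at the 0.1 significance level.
One-sample t-test:
H₀: μ = 77
H₁: μ ≠ 77
df = n - 1 = 19
t = (x̄ - μ₀) / (s/√n) = (71.43 - 77) / (15.04/√20) = -1.656
p-value = 0.1141

Since p-value > α = 0.1, we fail to reject H₀.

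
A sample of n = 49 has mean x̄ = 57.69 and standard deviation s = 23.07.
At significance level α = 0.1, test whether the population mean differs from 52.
One-sample t-test:
H₀: μ = 52
H₁: μ ≠ 52
df = n - 1 = 48
t = (x̄ - μ₀) / (s/√n) = (57.69 - 52) / (23.07/√49) = 1.726
p-value = 0.0907

Since p-value < α = 0.1, we reject H₀.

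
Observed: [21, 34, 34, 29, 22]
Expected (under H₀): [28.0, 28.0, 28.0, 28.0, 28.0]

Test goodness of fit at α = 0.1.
Chi-square goodness of fit test:
H₀: observed counts match expected distribution
H₁: observed counts differ from expected distribution
df = k - 1 = 4
χ² = Σ(O - E)²/E
   = (21 - 28.0)²/28.0 + (34 - 28.0)²/28.0 + (34 - 28.0)²/28.0 + (29 - 28.0)²/28.0 + (22 - 28.0)²/28.0
   = 1.750 + 1.286 + 1.286 + 0.036 + 1.286
   = 5.64
p-value = 0.2275

Since p-value > α = 0.1, we fail to reject H₀.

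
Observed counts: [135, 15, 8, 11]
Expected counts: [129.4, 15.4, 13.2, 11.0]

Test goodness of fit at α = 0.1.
Chi-square goodness of fit test:
H₀: observed counts match expected distribution
H₁: observed counts differ from expected distribution
df = k - 1 = 3
χ² = Σ(O - E)²/E
   = (135 - 129.4)²/129.4 + (15 - 15.4)²/15.4 + (8 - 13.2)²/13.2 + (11 - 11.0)²/11.0
   = 0.242 + 0.010 + 2.048 + 0.000
   = 2.30
p-value = 0.5123

Since p-value > α = 0.1, we fail to reject H₀.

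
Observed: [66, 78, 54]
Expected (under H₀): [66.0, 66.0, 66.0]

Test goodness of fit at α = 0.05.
Chi-square goodness of fit test:
H₀: observed counts match expected distribution
H₁: observed counts differ from expected distribution
df = k - 1 = 2
χ² = Σ(O - E)²/E
   = (66 - 66.0)²/66.0 + (78 - 66.0)²/66.0 + (54 - 66.0)²/66.0
   = 0.000 + 2.182 + 2.182
   = 4.36
p-value = 0.1128

Since p-value > α = 0.05, we fail to reject H₀.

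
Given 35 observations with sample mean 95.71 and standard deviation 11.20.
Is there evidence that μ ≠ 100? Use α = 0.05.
One-sample t-test:
H₀: μ = 100
H₁: μ ≠ 100
df = n - 1 = 34
t = (x̄ - μ₀) / (s/√n) = (95.71 - 100) / (11.20/√35) = -2.266
p-value = 0.0299

Since p-value < α = 0.05, we reject H₀.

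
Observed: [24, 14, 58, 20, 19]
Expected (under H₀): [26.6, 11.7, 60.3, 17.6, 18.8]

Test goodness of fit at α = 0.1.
Chi-square goodness of fit test:
H₀: observed counts match expected distribution
H₁: observed counts differ from expected distribution
df = k - 1 = 4
χ² = Σ(O - E)²/E
   = (24 - 26.6)²/26.6 + (14 - 11.7)²/11.7 + (58 - 60.3)²/60.3 + (20 - 17.6)²/17.6 + (19 - 18.8)²/18.8
   = 0.254 + 0.452 + 0.088 + 0.327 + 0.002
   = 1.12
p-value = 0.8905

Since p-value > α = 0.1, we fail to reject H₀.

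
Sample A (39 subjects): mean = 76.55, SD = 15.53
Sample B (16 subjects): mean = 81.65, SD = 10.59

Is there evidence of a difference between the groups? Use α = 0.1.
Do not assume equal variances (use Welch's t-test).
Welch's two-sample t-test:
H₀: μ₁ = μ₂
H₁: μ₁ ≠ μ₂
s₁²/n₁ = 15.53²/39 = 6.1841,  s₂²/n₂ = 10.59²/16 = 7.0093
SE = √(s₁²/n₁ + s₂²/n₂) = √(6.1841 + 7.0093) = 3.6323
df (Welch-Satterthwaite) = (s₁²/n₁ + s₂²/n₂)² / [(s₁²/n₁)²/(n₁-1) + (s₂²/n₂)²/(n₂-1)] ≈ 40.65
t = (x̄₁ - x̄₂) / SE = (76.55 - 81.65) / 3.6323 = -5.10 / 3.6323 = -1.404
p-value = 0.1679

Since p-value > α = 0.1, we fail to reject H₀.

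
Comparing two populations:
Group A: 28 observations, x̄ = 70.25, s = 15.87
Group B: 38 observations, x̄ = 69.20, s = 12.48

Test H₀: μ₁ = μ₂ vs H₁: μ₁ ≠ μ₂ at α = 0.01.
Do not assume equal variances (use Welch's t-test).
Welch's two-sample t-test:
H₀: μ₁ = μ₂
H₁: μ₁ ≠ μ₂
s₁²/n₁ = 15.87²/28 = 8.9949,  s₂²/n₂ = 12.48²/38 = 4.0987
SE = √(s₁²/n₁ + s₂²/n₂) = √(8.9949 + 4.0987) = 3.6185
df (Welch-Satterthwaite) = (s₁²/n₁ + s₂²/n₂)² / [(s₁²/n₁)²/(n₁-1) + (s₂²/n₂)²/(n₂-1)] ≈ 49.68
t = (x̄₁ - x̄₂) / SE = (70.25 - 69.20) / 3.6185 = 1.05 / 3.6185 = 0.290
p-value = 0.7729

Since p-value > α = 0.01, we fail to reject H₀.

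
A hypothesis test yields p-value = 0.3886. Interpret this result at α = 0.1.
Since p = 0.3886 > α = 0.1, fail to reject H₀.
There is insufficient evidence to reject the null hypothesis; the result is not statistically significant at the 0.1 level.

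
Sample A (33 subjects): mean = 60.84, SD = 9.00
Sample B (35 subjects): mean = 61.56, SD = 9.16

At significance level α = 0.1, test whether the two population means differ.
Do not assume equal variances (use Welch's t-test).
Welch's two-sample t-test:
H₀: μ₁ = μ₂
H₁: μ₁ ≠ μ₂
s₁²/n₁ = 9.00²/33 = 2.4545,  s₂²/n₂ = 9.16²/35 = 2.3973
SE = √(s₁²/n₁ + s₂²/n₂) = √(2.4545 + 2.3973) = 2.2027
df (Welch-Satterthwaite) = (s₁²/n₁ + s₂²/n₂)² / [(s₁²/n₁)²/(n₁-1) + (s₂²/n₂)²/(n₂-1)] ≈ 65.88
t = (x̄₁ - x̄₂) / SE = (60.84 - 61.56) / 2.2027 = -0.72 / 2.2027 = -0.327
p-value = 0.7448

Since p-value > α = 0.1, we fail to reject H₀.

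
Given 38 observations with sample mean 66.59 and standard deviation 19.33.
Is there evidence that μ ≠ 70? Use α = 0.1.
One-sample t-test:
H₀: μ = 70
H₁: μ ≠ 70
df = n - 1 = 37
t = (x̄ - μ₀) / (s/√n) = (66.59 - 70) / (19.33/√38) = -1.087
p-value = 0.2839

Since p-value > α = 0.1, we fail to reject H₀.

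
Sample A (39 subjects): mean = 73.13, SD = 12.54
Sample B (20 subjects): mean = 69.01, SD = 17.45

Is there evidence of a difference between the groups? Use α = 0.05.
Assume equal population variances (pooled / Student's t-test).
Student's two-sample t-test (equal variances):
H₀: μ₁ = μ₂
H₁: μ₁ ≠ μ₂
df = n₁ + n₂ - 2 = 57
Pooled variance s_p² = [(n₁-1)s₁² + (n₂-1)s₂²] / (n₁ + n₂ - 2) = [(38)(12.54²) + (19)(17.45²)] / 57 = 206.3352
SE = √(s_p²(1/n₁ + 1/n₂)) = √(206.3352 × (1/39 + 1/20)) = 3.9506
t = (x̄₁ - x̄₂) / SE = (73.13 - 69.01) / 3.9506 = 4.12 / 3.9506 = 1.043
p-value = 0.3014

Since p-value > α = 0.05, we fail to reject H₀.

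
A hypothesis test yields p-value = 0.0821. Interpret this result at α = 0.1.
Since p = 0.0821 < α = 0.1, reject H₀.
There is sufficient evidence to reject the null hypothesis; the result is statistically significant at the 0.1 level.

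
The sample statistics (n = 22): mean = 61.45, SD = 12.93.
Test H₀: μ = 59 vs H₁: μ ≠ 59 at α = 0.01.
One-sample t-test:
H₀: μ = 59
H₁: μ ≠ 59
df = n - 1 = 21
t = (x̄ - μ₀) / (s/√n) = (61.45 - 59) / (12.93/√22) = 0.889
p-value = 0.3842

Since p-value > α = 0.01, we fail to reject H₀.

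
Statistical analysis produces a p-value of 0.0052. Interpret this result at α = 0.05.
Since p = 0.0052 < α = 0.05, reject H₀.
There is sufficient evidence to reject the null hypothesis; the result is statistically significant at the 0.05 level.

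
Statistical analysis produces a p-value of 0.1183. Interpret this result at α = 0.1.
Since p = 0.1183 > α = 0.1, fail to reject H₀.
There is insufficient evidence to reject the null hypothesis; the result is not statistically significant at the 0.1 level.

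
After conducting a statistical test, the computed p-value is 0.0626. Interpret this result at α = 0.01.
Since p = 0.0626 > α = 0.01, fail to reject H₀.
There is insufficient evidence to reject the null hypothesis; the result is not statistically significant at the 0.01 level.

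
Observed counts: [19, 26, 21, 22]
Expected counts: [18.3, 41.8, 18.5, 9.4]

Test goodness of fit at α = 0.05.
Chi-square goodness of fit test:
H₀: observed counts match expected distribution
H₁: observed counts differ from expected distribution
df = k - 1 = 3
χ² = Σ(O - E)²/E
   = (19 - 18.3)²/18.3 + (26 - 41.8)²/41.8 + (21 - 18.5)²/18.5 + (22 - 9.4)²/9.4
   = 0.027 + 5.972 + 0.338 + 16.889
   = 23.23
p-value < 0.0001

Since p-value < α = 0.05, we reject H₀.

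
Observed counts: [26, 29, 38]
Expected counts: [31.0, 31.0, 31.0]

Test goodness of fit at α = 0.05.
Chi-square goodness of fit test:
H₀: observed counts match expected distribution
H₁: observed counts differ from expected distribution
df = k - 1 = 2
χ² = Σ(O - E)²/E
   = (26 - 31.0)²/31.0 + (29 - 31.0)²/31.0 + (38 - 31.0)²/31.0
   = 0.806 + 0.129 + 1.581
   = 2.52
p-value = 0.2842

Since p-value > α = 0.05, we fail to reject H₀.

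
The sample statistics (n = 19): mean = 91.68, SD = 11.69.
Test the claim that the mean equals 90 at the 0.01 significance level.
One-sample t-test:
H₀: μ = 90
H₁: μ ≠ 90
df = n - 1 = 18
t = (x̄ - μ₀) / (s/√n) = (91.68 - 90) / (11.69/√19) = 0.626
p-value = 0.5389

Since p-value > α = 0.01, we fail to reject H₀.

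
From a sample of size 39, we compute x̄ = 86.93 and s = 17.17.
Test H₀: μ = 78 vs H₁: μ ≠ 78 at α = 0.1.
One-sample t-test:
H₀: μ = 78
H₁: μ ≠ 78
df = n - 1 = 38
t = (x̄ - μ₀) / (s/√n) = (86.93 - 78) / (17.17/√39) = 3.248
p-value = 0.0024

Since p-value < α = 0.1, we reject H₀.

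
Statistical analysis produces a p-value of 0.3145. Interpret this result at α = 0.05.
Since p = 0.3145 > α = 0.05, fail to reject H₀.
There is insufficient evidence to reject the null hypothesis; the result is not statistically significant at the 0.05 level.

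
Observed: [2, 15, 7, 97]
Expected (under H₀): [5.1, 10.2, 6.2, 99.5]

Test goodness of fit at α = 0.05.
Chi-square goodness of fit test:
H₀: observed counts match expected distribution
H₁: observed counts differ from expected distribution
df = k - 1 = 3
χ² = Σ(O - E)²/E
   = (2 - 5.1)²/5.1 + (15 - 10.2)²/10.2 + (7 - 6.2)²/6.2 + (97 - 99.5)²/99.5
   = 1.884 + 2.259 + 0.103 + 0.063
   = 4.31
p-value = 0.2300

Since p-value > α = 0.05, we fail to reject H₀.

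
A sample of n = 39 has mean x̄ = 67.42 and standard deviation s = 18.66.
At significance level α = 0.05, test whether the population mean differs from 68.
One-sample t-test:
H₀: μ = 68
H₁: μ ≠ 68
df = n - 1 = 38
t = (x̄ - μ₀) / (s/√n) = (67.42 - 68) / (18.66/√39) = -0.194
p-value = 0.8471

Since p-value > α = 0.05, we fail to reject H₀.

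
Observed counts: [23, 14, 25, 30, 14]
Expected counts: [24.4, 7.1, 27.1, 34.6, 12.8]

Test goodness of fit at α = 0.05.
Chi-square goodness of fit test:
H₀: observed counts match expected distribution
H₁: observed counts differ from expected distribution
df = k - 1 = 4
χ² = Σ(O - E)²/E
   = (23 - 24.4)²/24.4 + (14 - 7.1)²/7.1 + (25 - 27.1)²/27.1 + (30 - 34.6)²/34.6 + (14 - 12.8)²/12.8
   = 0.080 + 6.706 + 0.163 + 0.612 + 0.112
   = 7.67
p-value = 0.1043

Since p-value > α = 0.05, we fail to reject H₀.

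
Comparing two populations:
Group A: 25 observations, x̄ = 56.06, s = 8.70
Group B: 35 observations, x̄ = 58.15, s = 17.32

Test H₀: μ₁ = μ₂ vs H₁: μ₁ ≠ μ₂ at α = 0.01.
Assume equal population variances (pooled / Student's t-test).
Student's two-sample t-test (equal variances):
H₀: μ₁ = μ₂
H₁: μ₁ ≠ μ₂
df = n₁ + n₂ - 2 = 58
Pooled variance s_p² = [(n₁-1)s₁² + (n₂-1)s₂²] / (n₁ + n₂ - 2) = [(24)(8.70²) + (34)(17.32²)] / 58 = 207.1718
SE = √(s_p²(1/n₁ + 1/n₂)) = √(207.1718 × (1/25 + 1/35)) = 3.7691
t = (x̄₁ - x̄₂) / SE = (56.06 - 58.15) / 3.7691 = -2.09 / 3.7691 = -0.555
p-value = 0.5814

Since p-value > α = 0.01, we fail to reject H₀.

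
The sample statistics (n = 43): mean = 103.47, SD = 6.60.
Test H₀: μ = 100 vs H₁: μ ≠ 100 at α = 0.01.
One-sample t-test:
H₀: μ = 100
H₁: μ ≠ 100
df = n - 1 = 42
t = (x̄ - μ₀) / (s/√n) = (103.47 - 100) / (6.60/√43) = 3.448
p-value = 0.0013

Since p-value < α = 0.01, we reject H₀.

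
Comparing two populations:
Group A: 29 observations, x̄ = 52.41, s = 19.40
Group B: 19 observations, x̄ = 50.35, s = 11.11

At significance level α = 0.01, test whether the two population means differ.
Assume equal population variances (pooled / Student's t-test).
Student's two-sample t-test (equal variances):
H₀: μ₁ = μ₂
H₁: μ₁ ≠ μ₂
df = n₁ + n₂ - 2 = 46
Pooled variance s_p² = [(n₁-1)s₁² + (n₂-1)s₂²] / (n₁ + n₂ - 2) = [(28)(19.40²) + (18)(11.11²)] / 46 = 277.3882
SE = √(s_p²(1/n₁ + 1/n₂)) = √(277.3882 × (1/29 + 1/19)) = 4.9157
t = (x̄₁ - x̄₂) / SE = (52.41 - 50.35) / 4.9157 = 2.06 / 4.9157 = 0.419
p-value = 0.6771

Since p-value > α = 0.01, we fail to reject H₀.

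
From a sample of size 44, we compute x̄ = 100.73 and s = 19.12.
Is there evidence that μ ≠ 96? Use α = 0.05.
One-sample t-test:
H₀: μ = 96
H₁: μ ≠ 96
df = n - 1 = 43
t = (x̄ - μ₀) / (s/√n) = (100.73 - 96) / (19.12/√44) = 1.641
p-value = 0.1081

Since p-value > α = 0.05, we fail to reject H₀.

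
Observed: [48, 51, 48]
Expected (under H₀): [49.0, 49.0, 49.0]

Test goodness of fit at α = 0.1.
Chi-square goodness of fit test:
H₀: observed counts match expected distribution
H₁: observed counts differ from expected distribution
df = k - 1 = 2
χ² = Σ(O - E)²/E
   = (48 - 49.0)²/49.0 + (51 - 49.0)²/49.0 + (48 - 49.0)²/49.0
   = 0.020 + 0.082 + 0.020
   = 0.12
p-value = 0.9406

Since p-value > α = 0.1, we fail to reject H₀.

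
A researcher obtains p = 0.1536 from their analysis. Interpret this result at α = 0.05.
Since p = 0.1536 > α = 0.05, fail to reject H₀.
There is insufficient evidence to reject the null hypothesis; the result is not statistically significant at the 0.05 level.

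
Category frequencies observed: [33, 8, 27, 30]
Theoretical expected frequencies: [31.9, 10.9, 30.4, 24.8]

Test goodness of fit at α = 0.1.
Chi-square goodness of fit test:
H₀: observed counts match expected distribution
H₁: observed counts differ from expected distribution
df = k - 1 = 3
χ² = Σ(O - E)²/E
   = (33 - 31.9)²/31.9 + (8 - 10.9)²/10.9 + (27 - 30.4)²/30.4 + (30 - 24.8)²/24.8
   = 0.038 + 0.772 + 0.380 + 1.090
   = 2.28
p-value = 0.5163

Since p-value > α = 0.1, we fail to reject H₀.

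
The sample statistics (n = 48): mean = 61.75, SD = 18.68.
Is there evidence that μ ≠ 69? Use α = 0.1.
One-sample t-test:
H₀: μ = 69
H₁: μ ≠ 69
df = n - 1 = 47
t = (x̄ - μ₀) / (s/√n) = (61.75 - 69) / (18.68/√48) = -2.689
p-value = 0.0099

Since p-value < α = 0.1, we reject H₀.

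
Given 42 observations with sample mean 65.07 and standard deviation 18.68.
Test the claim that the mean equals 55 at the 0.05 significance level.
One-sample t-test:
H₀: μ = 55
H₁: μ ≠ 55
df = n - 1 = 41
t = (x̄ - μ₀) / (s/√n) = (65.07 - 55) / (18.68/√42) = 3.494
p-value = 0.0012

Since p-value < α = 0.05, we reject H₀.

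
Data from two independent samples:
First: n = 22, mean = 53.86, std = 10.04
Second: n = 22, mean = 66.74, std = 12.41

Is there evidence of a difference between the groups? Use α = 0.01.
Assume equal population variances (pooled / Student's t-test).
Student's two-sample t-test (equal variances):
H₀: μ₁ = μ₂
H₁: μ₁ ≠ μ₂
df = n₁ + n₂ - 2 = 42
Pooled variance s_p² = [(n₁-1)s₁² + (n₂-1)s₂²] / (n₁ + n₂ - 2) = [(21)(10.04²) + (21)(12.41²)] / 42 = 127.4048
SE = √(s_p²(1/n₁ + 1/n₂)) = √(127.4048 × (1/22 + 1/22)) = 3.4033
t = (x̄₁ - x̄₂) / SE = (53.86 - 66.74) / 3.4033 = -12.88 / 3.4033 = -3.785
p-value = 0.0005

Since p-value < α = 0.01, we reject H₀.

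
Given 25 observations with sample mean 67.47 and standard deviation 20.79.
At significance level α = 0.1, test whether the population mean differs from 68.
One-sample t-test:
H₀: μ = 68
H₁: μ ≠ 68
df = n - 1 = 24
t = (x̄ - μ₀) / (s/√n) = (67.47 - 68) / (20.79/√25) = -0.127
p-value = 0.8996

Since p-value > α = 0.1, we fail to reject H₀.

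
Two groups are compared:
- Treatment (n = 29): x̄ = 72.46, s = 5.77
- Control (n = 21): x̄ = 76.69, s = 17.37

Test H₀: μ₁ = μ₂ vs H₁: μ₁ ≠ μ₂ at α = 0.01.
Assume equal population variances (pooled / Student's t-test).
Student's two-sample t-test (equal variances):
H₀: μ₁ = μ₂
H₁: μ₁ ≠ μ₂
df = n₁ + n₂ - 2 = 48
Pooled variance s_p² = [(n₁-1)s₁² + (n₂-1)s₂²] / (n₁ + n₂ - 2) = [(28)(5.77²) + (20)(17.37²)] / 48 = 145.1362
SE = √(s_p²(1/n₁ + 1/n₂)) = √(145.1362 × (1/29 + 1/21)) = 3.4519
t = (x̄₁ - x̄₂) / SE = (72.46 - 76.69) / 3.4519 = -4.23 / 3.4519 = -1.225
p-value = 0.2264

Since p-value > α = 0.01, we fail to reject H₀.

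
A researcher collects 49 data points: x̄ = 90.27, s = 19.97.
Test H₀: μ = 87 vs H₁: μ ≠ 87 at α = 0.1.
One-sample t-test:
H₀: μ = 87
H₁: μ ≠ 87
df = n - 1 = 48
t = (x̄ - μ₀) / (s/√n) = (90.27 - 87) / (19.97/√49) = 1.146
p-value = 0.2574

Since p-value > α = 0.1, we fail to reject H₀.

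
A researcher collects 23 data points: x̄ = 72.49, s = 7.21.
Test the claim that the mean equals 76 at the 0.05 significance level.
One-sample t-test:
H₀: μ = 76
H₁: μ ≠ 76
df = n - 1 = 22
t = (x̄ - μ₀) / (s/√n) = (72.49 - 76) / (7.21/√23) = -2.335
p-value = 0.0291

Since p-value < α = 0.05, we reject H₀.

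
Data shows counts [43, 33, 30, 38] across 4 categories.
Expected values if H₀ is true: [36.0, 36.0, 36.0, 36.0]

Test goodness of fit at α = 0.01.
Chi-square goodness of fit test:
H₀: observed counts match expected distribution
H₁: observed counts differ from expected distribution
df = k - 1 = 3
χ² = Σ(O - E)²/E
   = (43 - 36.0)²/36.0 + (33 - 36.0)²/36.0 + (30 - 36.0)²/36.0 + (38 - 36.0)²/36.0
   = 1.361 + 0.250 + 1.000 + 0.111
   = 2.72
p-value = 0.4365

Since p-value > α = 0.01, we fail to reject H₀.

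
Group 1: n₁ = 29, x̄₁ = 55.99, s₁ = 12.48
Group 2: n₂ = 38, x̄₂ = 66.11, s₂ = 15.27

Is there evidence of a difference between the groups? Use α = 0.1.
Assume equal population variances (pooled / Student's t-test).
Student's two-sample t-test (equal variances):
H₀: μ₁ = μ₂
H₁: μ₁ ≠ μ₂
df = n₁ + n₂ - 2 = 65
Pooled variance s_p² = [(n₁-1)s₁² + (n₂-1)s₂²] / (n₁ + n₂ - 2) = [(28)(12.48²) + (37)(15.27²)] / 65 = 199.8217
SE = √(s_p²(1/n₁ + 1/n₂)) = √(199.8217 × (1/29 + 1/38)) = 3.4855
t = (x̄₁ - x̄₂) / SE = (55.99 - 66.11) / 3.4855 = -10.12 / 3.4855 = -2.903
p-value = 0.0050

Since p-value < α = 0.1, we reject H₀.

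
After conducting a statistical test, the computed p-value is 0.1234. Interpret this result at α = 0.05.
Since p = 0.1234 > α = 0.05, fail to reject H₀.
There is insufficient evidence to reject the null hypothesis; the result is not statistically significant at the 0.05 level.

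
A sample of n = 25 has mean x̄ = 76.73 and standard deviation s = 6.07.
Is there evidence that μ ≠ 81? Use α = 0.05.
One-sample t-test:
H₀: μ = 81
H₁: μ ≠ 81
df = n - 1 = 24
t = (x̄ - μ₀) / (s/√n) = (76.73 - 81) / (6.07/√25) = -3.517
p-value = 0.0018

Since p-value < α = 0.05, we reject H₀.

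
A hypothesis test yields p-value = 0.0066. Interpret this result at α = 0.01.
Since p = 0.0066 < α = 0.01, reject H₀.
There is sufficient evidence to reject the null hypothesis; the result is statistically significant at the 0.01 level.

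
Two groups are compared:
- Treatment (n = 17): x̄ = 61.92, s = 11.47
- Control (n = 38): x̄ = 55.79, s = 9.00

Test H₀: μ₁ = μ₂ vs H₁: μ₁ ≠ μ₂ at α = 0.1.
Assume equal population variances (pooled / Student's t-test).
Student's two-sample t-test (equal variances):
H₀: μ₁ = μ₂
H₁: μ₁ ≠ μ₂
df = n₁ + n₂ - 2 = 53
Pooled variance s_p² = [(n₁-1)s₁² + (n₂-1)s₂²] / (n₁ + n₂ - 2) = [(16)(11.47²) + (37)(9.00²)] / 53 = 96.2637
SE = √(s_p²(1/n₁ + 1/n₂)) = √(96.2637 × (1/17 + 1/38)) = 2.8628
t = (x̄₁ - x̄₂) / SE = (61.92 - 55.79) / 2.8628 = 6.13 / 2.8628 = 2.141
p-value = 0.0369

Since p-value < α = 0.1, we reject H₀.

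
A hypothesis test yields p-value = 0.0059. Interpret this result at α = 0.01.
Since p = 0.0059 < α = 0.01, reject H₀.
There is sufficient evidence to reject the null hypothesis; the result is statistically significant at the 0.01 level.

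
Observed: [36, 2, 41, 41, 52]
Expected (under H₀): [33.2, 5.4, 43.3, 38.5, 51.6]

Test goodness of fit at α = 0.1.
Chi-square goodness of fit test:
H₀: observed counts match expected distribution
H₁: observed counts differ from expected distribution
df = k - 1 = 4
χ² = Σ(O - E)²/E
   = (36 - 33.2)²/33.2 + (2 - 5.4)²/5.4 + (41 - 43.3)²/43.3 + (41 - 38.5)²/38.5 + (52 - 51.6)²/51.6
   = 0.236 + 2.141 + 0.122 + 0.162 + 0.003
   = 2.66
p-value = 0.6154

Since p-value > α = 0.1, we fail to reject H₀.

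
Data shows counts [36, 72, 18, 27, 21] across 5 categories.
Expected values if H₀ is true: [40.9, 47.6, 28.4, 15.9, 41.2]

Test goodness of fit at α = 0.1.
Chi-square goodness of fit test:
H₀: observed counts match expected distribution
H₁: observed counts differ from expected distribution
df = k - 1 = 4
χ² = Σ(O - E)²/E
   = (36 - 40.9)²/40.9 + (72 - 47.6)²/47.6 + (18 - 28.4)²/28.4 + (27 - 15.9)²/15.9 + (21 - 41.2)²/41.2
   = 0.587 + 12.508 + 3.808 + 7.749 + 9.904
   = 34.56
p-value < 0.0001

Since p-value < α = 0.1, we reject H₀.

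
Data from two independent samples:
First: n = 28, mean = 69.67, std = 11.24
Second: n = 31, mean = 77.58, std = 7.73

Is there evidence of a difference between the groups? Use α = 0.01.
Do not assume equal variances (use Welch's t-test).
Welch's two-sample t-test:
H₀: μ₁ = μ₂
H₁: μ₁ ≠ μ₂
s₁²/n₁ = 11.24²/28 = 4.5121,  s₂²/n₂ = 7.73²/31 = 1.9275
SE = √(s₁²/n₁ + s₂²/n₂) = √(4.5121 + 1.9275) = 2.5376
df (Welch-Satterthwaite) = (s₁²/n₁ + s₂²/n₂)² / [(s₁²/n₁)²/(n₁-1) + (s₂²/n₂)²/(n₂-1)] ≈ 47.24
t = (x̄₁ - x̄₂) / SE = (69.67 - 77.58) / 2.5376 = -7.91 / 2.5376 = -3.117
p-value = 0.0031

Since p-value < α = 0.01, we reject H₀.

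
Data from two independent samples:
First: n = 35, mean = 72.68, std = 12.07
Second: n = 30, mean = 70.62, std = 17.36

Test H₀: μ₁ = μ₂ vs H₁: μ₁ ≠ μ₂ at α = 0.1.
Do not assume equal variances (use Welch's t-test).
Welch's two-sample t-test:
H₀: μ₁ = μ₂
H₁: μ₁ ≠ μ₂
s₁²/n₁ = 12.07²/35 = 4.1624,  s₂²/n₂ = 17.36²/30 = 10.0457
SE = √(s₁²/n₁ + s₂²/n₂) = √(4.1624 + 10.0457) = 3.7694
df (Welch-Satterthwaite) = (s₁²/n₁ + s₂²/n₂)² / [(s₁²/n₁)²/(n₁-1) + (s₂²/n₂)²/(n₂-1)] ≈ 50.60
t = (x̄₁ - x̄₂) / SE = (72.68 - 70.62) / 3.7694 = 2.06 / 3.7694 = 0.547
p-value = 0.5871

Since p-value > α = 0.1, we fail to reject H₀.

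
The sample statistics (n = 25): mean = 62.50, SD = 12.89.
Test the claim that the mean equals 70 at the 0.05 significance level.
One-sample t-test:
H₀: μ = 70
H₁: μ ≠ 70
df = n - 1 = 24
t = (x̄ - μ₀) / (s/√n) = (62.50 - 70) / (12.89/√25) = -2.909
p-value = 0.0077

Since p-value < α = 0.05, we reject H₀.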